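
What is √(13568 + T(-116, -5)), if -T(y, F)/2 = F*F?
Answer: 3*√1502 ≈ 116.27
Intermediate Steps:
T(y, F) = -2*F² (T(y, F) = -2*F*F = -2*F²)
√(13568 + T(-116, -5)) = √(13568 - 2*(-5)²) = √(13568 - 2*25) = √(13568 - 50) = √13518 = 3*√1502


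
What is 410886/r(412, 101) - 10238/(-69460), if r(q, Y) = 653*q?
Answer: 1955908258/1167952535 ≈ 1.6746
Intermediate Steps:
410886/r(412, 101) - 10238/(-69460) = 410886/((653*412)) - 10238/(-69460) = 410886/269036 - 10238*(-1/69460) = 410886*(1/269036) + 5119/34730 = 205443/134518 + 5119/34730 = 1955908258/1167952535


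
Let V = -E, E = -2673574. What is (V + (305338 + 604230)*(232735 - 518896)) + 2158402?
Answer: -260278056472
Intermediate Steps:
V = 2673574 (V = -1*(-2673574) = 2673574)
(V + (305338 + 604230)*(232735 - 518896)) + 2158402 = (2673574 + (305338 + 604230)*(232735 - 518896)) + 2158402 = (2673574 + 909568*(-286161)) + 2158402 = (2673574 - 260282888448) + 2158402 = -260280214874 + 2158402 = -260278056472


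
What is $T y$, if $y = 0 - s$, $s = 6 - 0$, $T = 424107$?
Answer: $-2544642$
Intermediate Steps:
$s = 6$ ($s = 6 + 0 = 6$)
$y = -6$ ($y = 0 - 6 = -6$)
$T y = 424107 \left(-6\right) = -2544642$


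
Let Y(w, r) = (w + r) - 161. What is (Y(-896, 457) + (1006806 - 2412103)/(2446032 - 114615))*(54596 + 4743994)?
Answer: -2239750675116410/777139 ≈ -2.8820e+9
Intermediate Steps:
Y(w, r) = -161 + r + w (Y(w, r) = (r + w) - 161 = -161 + r + w)
(Y(-896, 457) + (1006806 - 2412103)/(2446032 - 114615))*(54596 + 4743994) = ((-161 + 457 - 896) + (1006806 - 2412103)/(2446032 - 114615))*(54596 + 4743994) = (-600 - 1405297/2331417)*4798590 = -1400255497/2331417*4798590 = -2239750675116410/777139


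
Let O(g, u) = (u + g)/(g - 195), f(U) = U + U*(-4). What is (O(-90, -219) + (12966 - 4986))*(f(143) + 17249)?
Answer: 2550594892/19 ≈ 1.3424e+8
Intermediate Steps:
f(U) = -3*U (f(U) = U - 4*U = -3*U)
O(g, u) = (g + u)/(-195 + g)
(O(-90, -219) + (12966 - 4986))*(f(143) + 17249) = ((-90 - 219)/(-195 - 90) + (12966 - 4986))*(-3*143 + 17249) = (-309/(-285) + 7980)*(-429 + 17249) = (-1/285*(-309) + 7980)*16820 = (103/95 + 7980)*16820 = (758203/95)*16820 = 2550594892/19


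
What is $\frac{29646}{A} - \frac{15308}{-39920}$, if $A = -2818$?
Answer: $- \frac{142541297}{14061820} \approx -10.137$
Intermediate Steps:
$\frac{29646}{A} - \frac{15308}{-39920} = \frac{29646}{-2818} - \frac{15308}{-39920} = 29646 \left(- \frac{1}{2818}\right) - - \frac{3827}{9980} = - \frac{14823}{1409} + \frac{3827}{9980} = - \frac{142541297}{14061820}$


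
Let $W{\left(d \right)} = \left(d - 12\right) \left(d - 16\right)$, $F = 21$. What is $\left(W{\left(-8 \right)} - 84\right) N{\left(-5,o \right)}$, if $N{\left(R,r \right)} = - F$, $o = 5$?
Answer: $-8316$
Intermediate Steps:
$N{\left(R,r \right)} = -21$ ($N{\left(R,r \right)} = \left(-1\right) 21 = -21$)
$W{\left(d \right)} = \left(-16 + d\right) \left(-12 + d\right)$ ($W{\left(d \right)} = \left(-12 + d\right) \left(-16 + d\right) = \left(-16 + d\right) \left(-12 + d\right)$)
$\left(W{\left(-8 \right)} - 84\right) N{\left(-5,o \right)} = \left(\left(192 + \left(-8\right)^{2} - -224\right) - 84\right) \left(-21\right) = \left(\left(192 + 64 + 224\right) - 84\right) \left(-21\right) = \left(480 - 84\right) \left(-21\right) = 396 \left(-21\right) = -8316$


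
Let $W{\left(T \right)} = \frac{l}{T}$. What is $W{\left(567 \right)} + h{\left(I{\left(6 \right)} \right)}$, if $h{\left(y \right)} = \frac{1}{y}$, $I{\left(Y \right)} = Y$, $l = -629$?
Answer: $- \frac{1069}{1134} \approx -0.94268$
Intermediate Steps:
$W{\left(T \right)} = - \frac{629}{T}$
$W{\left(567 \right)} + h{\left(I{\left(6 \right)} \right)} = - \frac{629}{567} + \frac{1}{6} = - \frac{1069}{1134}$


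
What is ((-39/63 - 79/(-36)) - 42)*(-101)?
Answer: 1028887/252 ≈ 4082.9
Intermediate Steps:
((-39/63 - 79/(-36)) - 42)*(-101) = ((-39*1/63 - 79*(-1/36)) - 42)*(-101) = ((-13/21 + 79/36) - 42)*(-101) = (397/252 - 42)*(-101) = -10187/252*(-101) = 1028887/252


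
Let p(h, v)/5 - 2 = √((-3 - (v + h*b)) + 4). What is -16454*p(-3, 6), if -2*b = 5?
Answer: -164540 - 205675*I*√2 ≈ -1.6454e+5 - 2.9087e+5*I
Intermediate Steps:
b = -5/2 (b = -½*5 = -5/2 ≈ -2.5000)
p(h, v) = 10 + 5*√(1 - v + 5*h/2) (p(h, v) = 10 + 5*√((-3 - (v + h*(-5/2))) + 4) = 10 + 5*√((-3 - (v - 5*h/2)) + 4) = 10 + 5*√((-3 + (-v + 5*h/2)) + 4) = 10 + 5*√((-3 - v + 5*h/2) + 4) = 10 + 5*√(1 - v + 5*h/2))
-16454*p(-3, 6) = -16454*(10 + 5*√(4 - 4*6 + 10*(-3))/2) = -16454*(10 + 5*√(4 - 24 - 30)/2) = -16454*(10 + 5*√(-50)/2) = -16454*(10 + 5*(5*I*√2)/2) = -16454*(10 + 25*I*√2/2) = -164540 - 205675*I*√2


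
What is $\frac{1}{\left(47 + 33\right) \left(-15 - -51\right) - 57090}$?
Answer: $- \frac{1}{54210} \approx -1.8447 \cdot 10^{-5}$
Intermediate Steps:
$\frac{1}{\left(47 + 33\right) \left(-15 - -51\right) - 57090} = \frac{1}{80 \left(-15 + 51\right) - 57090} = \frac{1}{80 \cdot 36 - 57090} = \frac{1}{2880 - 57090} = \frac{1}{-54210} = - \frac{1}{54210}$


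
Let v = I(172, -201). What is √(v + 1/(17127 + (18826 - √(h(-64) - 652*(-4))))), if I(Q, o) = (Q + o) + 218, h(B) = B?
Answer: √(6795118 - 756*√159)/√(35953 - 4*√159) ≈ 13.748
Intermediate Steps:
I(Q, o) = 218 + Q + o
v = 189 (v = 218 + 172 - 201 = 189)
√(v + 1/(17127 + (18826 - √(h(-64) - 652*(-4))))) = √(189 + 1/(17127 + (18826 - √(-64 - 652*(-4))))) = √(189 + 1/(17127 + (18826 - √(-64 + 2608)))) = √(189 + 1/(17127 + (18826 - √2544))) = √(189 + 1/(17127 + (18826 - 4*√159))) = √(189 + 1/(35953 - 4*√159))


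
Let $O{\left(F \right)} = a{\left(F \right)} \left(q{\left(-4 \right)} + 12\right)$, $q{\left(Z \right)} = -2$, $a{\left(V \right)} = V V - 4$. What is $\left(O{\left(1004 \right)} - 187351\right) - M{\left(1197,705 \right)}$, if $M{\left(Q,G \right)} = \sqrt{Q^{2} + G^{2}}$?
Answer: $9892769 - 3 \sqrt{214426} \approx 9.8914 \cdot 10^{6}$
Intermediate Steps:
$a{\left(V \right)} = -4 + V^{2}$ ($a{\left(V \right)} = V^{2} - 4 = -4 + V^{2}$)
$O{\left(F \right)} = -40 + 10 F^{2}$ ($O{\left(F \right)} = \left(-4 + F^{2}\right) \left(-2 + 12\right) = \left(-4 + F^{2}\right) 10 = -40 + 10 F^{2}$)
$M{\left(Q,G \right)} = \sqrt{G^{2} + Q^{2}}$
$\left(O{\left(1004 \right)} - 187351\right) - M{\left(1197,705 \right)} = \left(\left(-40 + 10 \cdot 1004^{2}\right) - 187351\right) - \sqrt{705^{2} + 1197^{2}} = \left(\left(-40 + 10 \cdot 1008016\right) - 187351\right) - \sqrt{497025 + 1432809} = \left(\left(-40 + 10080160\right) - 187351\right) - \sqrt{1929834} = \left(10080120 - 187351\right) - 3 \sqrt{214426} = 9892769 - 3 \sqrt{214426}$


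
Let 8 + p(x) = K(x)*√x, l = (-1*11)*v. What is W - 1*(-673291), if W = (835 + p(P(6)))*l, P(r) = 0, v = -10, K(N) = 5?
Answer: 764261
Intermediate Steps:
l = 110 (l = -1*11*(-10) = -11*(-10) = 110)
p(x) = -8 + 5*√x
W = 90970 (W = (835 + (-8 + 5*√0))*110 = (835 + (-8 + 5*0))*110 = (835 + (-8 + 0))*110 = (835 - 8)*110 = 827*110 = 90970)
W - 1*(-673291) = 90970 - 1*(-673291) = 90970 + 673291 = 764261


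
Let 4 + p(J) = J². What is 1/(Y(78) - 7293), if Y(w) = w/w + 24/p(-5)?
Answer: -7/51036 ≈ -0.00013716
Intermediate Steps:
p(J) = -4 + J²
Y(w) = 15/7 (Y(w) = w/w + 24/(-4 + (-5)²) = 1 + 24/(-4 + 25) = 1 + 24/21 = 1 + 24*(1/21) = 1 + 8/7 = 15/7)
1/(Y(78) - 7293) = 1/(15/7 - 7293) = 1/(-51036/7) = -7/51036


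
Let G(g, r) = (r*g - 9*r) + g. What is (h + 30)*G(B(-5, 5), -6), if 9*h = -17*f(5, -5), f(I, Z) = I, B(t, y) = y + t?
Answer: 1110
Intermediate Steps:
B(t, y) = t + y
G(g, r) = g - 9*r + g*r (G(g, r) = (g*r - 9*r) + g = (-9*r + g*r) + g = g - 9*r + g*r)
h = -85/9 (h = (-17*5)/9 = (⅑)*(-85) = -85/9 ≈ -9.4444)
(h + 30)*G(B(-5, 5), -6) = (-85/9 + 30)*((-5 + 5) - 9*(-6) + (-5 + 5)*(-6)) = 185*(0 + 54 + 0*(-6))/9 = 185*(0 + 54 + 0)/9 = (185/9)*54 = 1110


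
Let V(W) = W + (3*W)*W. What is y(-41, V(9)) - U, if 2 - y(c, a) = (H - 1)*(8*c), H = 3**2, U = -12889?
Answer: 15515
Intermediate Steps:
H = 9
V(W) = W + 3*W**2
y(c, a) = 2 - 64*c (y(c, a) = 2 - (9 - 1)*8*c = 2 - 8*8*c = 2 - 64*c)
y(-41, V(9)) - U = (2 - 64*(-41)) - 1*(-12889) = (2 + 2624) + 12889 = 2626 + 12889 = 15515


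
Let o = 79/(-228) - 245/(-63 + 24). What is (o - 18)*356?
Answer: -3182551/741 ≈ -4294.9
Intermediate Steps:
o = 17593/2964 (o = 79*(-1/228) - 245/(-39) = -79/228 - 245*(-1/39) = -79/228 + 245/39 = 17593/2964 ≈ 5.9356)
(o - 18)*356 = (17593/2964 - 18)*356 = -35759/2964*356 = -3182551/741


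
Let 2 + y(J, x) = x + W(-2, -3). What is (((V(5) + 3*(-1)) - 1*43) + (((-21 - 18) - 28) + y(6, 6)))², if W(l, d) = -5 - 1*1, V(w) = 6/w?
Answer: 323761/25 ≈ 12950.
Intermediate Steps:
W(l, d) = -6 (W(l, d) = -5 - 1 = -6)
y(J, x) = -8 + x (y(J, x) = -2 + (x - 6) = -2 + (-6 + x) = -8 + x)
(((V(5) + 3*(-1)) - 1*43) + (((-21 - 18) - 28) + y(6, 6)))² = (((6/5 + 3*(-1)) - 1*43) + (((-21 - 18) - 28) + (-8 + 6)))² = (((6*(⅕) - 3) - 43) + ((-39 - 28) - 2))² = (((6/5 - 3) - 43) + (-67 - 2))² = ((-9/5 - 43) - 69)² = (-224/5 - 69)² = (-569/5)² = 323761/25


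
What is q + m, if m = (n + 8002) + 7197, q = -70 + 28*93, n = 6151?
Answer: 23884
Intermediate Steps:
q = 2534 (q = -70 + 2604 = 2534)
m = 21350 (m = (6151 + 8002) + 7197 = 14153 + 7197 = 21350)
q + m = 2534 + 21350 = 23884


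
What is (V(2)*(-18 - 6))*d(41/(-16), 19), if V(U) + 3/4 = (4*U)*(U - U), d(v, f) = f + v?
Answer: 2367/8 ≈ 295.88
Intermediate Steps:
V(U) = -3/4 (V(U) = -3/4 + (4*U)*(U - U) = -3/4 + (4*U)*0 = -3/4 + 0 = -3/4)
(V(2)*(-18 - 6))*d(41/(-16), 19) = (-3*(-18 - 6)/4)*(19 + 41/(-16)) = (-3/4*(-24))*(19 + 41*(-1/16)) = 18*(19 - 41/16) = 18*(263/16) = 2367/8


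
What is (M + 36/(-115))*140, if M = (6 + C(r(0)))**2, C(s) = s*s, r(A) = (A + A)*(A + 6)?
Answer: 114912/23 ≈ 4996.2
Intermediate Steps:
r(A) = 2*A*(6 + A) (r(A) = (2*A)*(6 + A) = 2*A*(6 + A))
C(s) = s**2
M = 36 (M = (6 + (2*0*(6 + 0))**2)**2 = (6 + (2*0*6)**2)**2 = (6 + 0**2)**2 = (6 + 0)**2 = 6**2 = 36)
(M + 36/(-115))*140 = (36 + 36/(-115))*140 = (36 + 36*(-1/115))*140 = (36 - 36/115)*140 = (4104/115)*140 = 114912/23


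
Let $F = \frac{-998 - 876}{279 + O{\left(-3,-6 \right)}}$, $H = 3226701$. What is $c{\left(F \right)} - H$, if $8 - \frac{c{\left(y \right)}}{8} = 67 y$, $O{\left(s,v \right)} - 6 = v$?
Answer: $- \frac{899227259}{279} \approx -3.223 \cdot 10^{6}$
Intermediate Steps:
$O{\left(s,v \right)} = 6 + v$
$F = - \frac{1874}{279}$ ($F = \frac{-998 - 876}{279 + \left(6 - 6\right)} = - \frac{1874}{279 + 0} = - \frac{1874}{279} \approx -6.7168$)
$c{\left(y \right)} = 64 - 536 y$ ($c{\left(y \right)} = 64 - 8 \cdot 67 y = 64 - 536 y$)
$c{\left(F \right)} - H = \left(64 - - \frac{1004464}{279}\right) - 3226701 = \left(64 + \frac{1004464}{279}\right) - 3226701 = \frac{1022320}{279} - 3226701 = - \frac{899227259}{279}$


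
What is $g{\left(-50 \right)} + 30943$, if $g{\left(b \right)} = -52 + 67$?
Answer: $30958$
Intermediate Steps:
$g{\left(b \right)} = 15$
$g{\left(-50 \right)} + 30943 = 15 + 30943 = 30958$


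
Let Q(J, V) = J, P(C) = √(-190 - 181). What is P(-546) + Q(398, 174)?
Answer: 398 + I*√371 ≈ 398.0 + 19.261*I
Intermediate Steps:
P(C) = I*√371 (P(C) = √(-371) = I*√371)
P(-546) + Q(398, 174) = I*√371 + 398 = 398 + I*√371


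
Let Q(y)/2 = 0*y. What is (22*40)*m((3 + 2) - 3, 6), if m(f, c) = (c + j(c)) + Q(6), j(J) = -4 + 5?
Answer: 6160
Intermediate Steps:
Q(y) = 0 (Q(y) = 2*(0*y) = 2*0 = 0)
j(J) = 1
m(f, c) = 1 + c (m(f, c) = (c + 1) + 0 = (1 + c) + 0 = 1 + c)
(22*40)*m((3 + 2) - 3, 6) = (22*40)*(1 + 6) = 880*7 = 6160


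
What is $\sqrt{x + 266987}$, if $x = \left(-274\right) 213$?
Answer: $5 \sqrt{8345} \approx 456.75$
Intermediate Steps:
$x = -58362$
$\sqrt{x + 266987} = \sqrt{-58362 + 266987} = \sqrt{208625} = 5 \sqrt{8345}$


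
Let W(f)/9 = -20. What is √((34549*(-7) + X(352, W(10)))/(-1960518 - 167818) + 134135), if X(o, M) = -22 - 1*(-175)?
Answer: 5*√1519017831442482/532084 ≈ 366.24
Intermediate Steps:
W(f) = -180 (W(f) = 9*(-20) = -180)
X(o, M) = 153 (X(o, M) = -22 + 175 = 153)
√((34549*(-7) + X(352, W(10)))/(-1960518 - 167818) + 134135) = √((34549*(-7) + 153)/(-1960518 - 167818) + 134135) = √((-241843 + 153)/(-2128336) + 134135) = √(-241690*(-1/2128336) + 134135) = √(120845/1064168 + 134135) = √(142742295525/1064168) = 5*√1519017831442482/532084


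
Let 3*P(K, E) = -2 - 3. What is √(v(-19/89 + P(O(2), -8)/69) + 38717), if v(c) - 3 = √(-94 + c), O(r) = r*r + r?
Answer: √(1460204032320 + 12282*I*√888469645)/6141 ≈ 196.77 + 0.024667*I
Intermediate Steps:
O(r) = r + r² (O(r) = r² + r = r + r²)
P(K, E) = -5/3 (P(K, E) = (-2 - 3)/3 = (⅓)*(-5) = -5/3)
v(c) = 3 + √(-94 + c)
√(v(-19/89 + P(O(2), -8)/69) + 38717) = √((3 + √(-94 + (-19/89 - 5/3/69))) + 38717) = √((3 + √(-94 + (-19*1/89 - 5/3*1/69))) + 38717) = √((3 + √(-94 + (-19/89 - 5/207))) + 38717) = √((3 + √(-94 - 4378/18423)) + 38717) = √((3 + √(-1736140/18423)) + 38717) = √((3 + 2*I*√888469645/6141) + 38717) = √(38720 + 2*I*√888469645/6141)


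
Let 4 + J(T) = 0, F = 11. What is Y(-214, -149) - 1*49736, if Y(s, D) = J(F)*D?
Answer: -49140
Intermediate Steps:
J(T) = -4 (J(T) = -4 + 0 = -4)
Y(s, D) = -4*D
Y(-214, -149) - 1*49736 = -4*(-149) - 1*49736 = 596 - 49736 = -49140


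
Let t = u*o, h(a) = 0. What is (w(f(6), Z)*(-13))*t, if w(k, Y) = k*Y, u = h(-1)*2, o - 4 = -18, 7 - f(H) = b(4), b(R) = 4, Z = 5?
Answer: 0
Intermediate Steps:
f(H) = 3 (f(H) = 7 - 1*4 = 7 - 4 = 3)
o = -14 (o = 4 - 18 = -14)
u = 0 (u = 0*2 = 0)
t = 0 (t = 0*(-14) = 0)
w(k, Y) = Y*k
(w(f(6), Z)*(-13))*t = ((5*3)*(-13))*0 = (15*(-13))*0 = -195*0 = 0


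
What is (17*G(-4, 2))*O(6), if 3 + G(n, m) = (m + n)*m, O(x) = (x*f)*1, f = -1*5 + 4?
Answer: 714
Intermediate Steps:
f = -1 (f = -5 + 4 = -1)
O(x) = -x (O(x) = (x*(-1))*1 = -x*1 = -x)
G(n, m) = -3 + m*(m + n) (G(n, m) = -3 + (m + n)*m = -3 + m*(m + n))
(17*G(-4, 2))*O(6) = (17*(-3 + 2² + 2*(-4)))*(-1*6) = (17*(-3 + 4 - 8))*(-6) = (17*(-7))*(-6) = -119*(-6) = 714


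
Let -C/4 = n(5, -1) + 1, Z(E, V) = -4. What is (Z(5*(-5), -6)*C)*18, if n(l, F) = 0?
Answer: 288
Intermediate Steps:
C = -4 (C = -4*(0 + 1) = -4*1 = -4)
(Z(5*(-5), -6)*C)*18 = -4*(-4)*18 = 16*18 = 288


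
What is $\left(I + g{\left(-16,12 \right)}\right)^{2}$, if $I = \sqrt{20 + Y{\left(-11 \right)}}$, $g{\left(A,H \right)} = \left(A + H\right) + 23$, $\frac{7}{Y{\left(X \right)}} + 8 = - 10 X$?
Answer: $\frac{\left(1938 + \sqrt{208794}\right)^{2}}{10404} \approx 551.3$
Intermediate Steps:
$Y{\left(X \right)} = \frac{7}{-8 - 10 X}$
$g{\left(A,H \right)} = 23 + A + H$
$I = \frac{\sqrt{208794}}{102}$ ($I = \sqrt{20 - \frac{7}{8 + 10 \left(-11\right)}} = \sqrt{20 - \frac{7}{8 - 110}} = \sqrt{20 - \frac{7}{-102}} = \sqrt{20 - - \frac{7}{102}} = \sqrt{20 + \frac{7}{102}} = \sqrt{\frac{2047}{102}} = \frac{\sqrt{208794}}{102} \approx 4.4798$)
$\left(I + g{\left(-16,12 \right)}\right)^{2} = \left(\frac{\sqrt{208794}}{102} + \left(23 - 16 + 12\right)\right)^{2} = \left(\frac{\sqrt{208794}}{102} + 19\right)^{2} = \left(19 + \frac{\sqrt{208794}}{102}\right)^{2}$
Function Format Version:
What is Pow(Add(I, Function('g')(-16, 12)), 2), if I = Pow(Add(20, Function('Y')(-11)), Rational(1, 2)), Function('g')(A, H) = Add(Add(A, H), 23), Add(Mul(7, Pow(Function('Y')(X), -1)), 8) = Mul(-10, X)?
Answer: Mul(Rational(1, 10404), Pow(Add(1938, Pow(208794, Rational(1, 2))), 2)) ≈ 551.30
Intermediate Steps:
Function('Y')(X) = Mul(7, Pow(Add(-8, Mul(-10, X)), -1))
Function('g')(A, H) = Add(23, A, H)
I = Mul(Rational(1, 102), Pow(208794, Rational(1, 2))) (I = Pow(Add(20, Mul(-7, Pow(Add(8, Mul(10, -11)), -1))), Rational(1, 2)) = Pow(Add(20, Mul(-7, Pow(Add(8, -110), -1))), Rational(1, 2)) = Pow(Add(20, Mul(-7, Pow(-102, -1))), Rational(1, 2)) = Pow(Add(20, Mul(-7, Rational(-1, 102))), Rational(1, 2)) = Pow(Add(20, Rational(7, 102)), Rational(1, 2)) = Pow(Rational(2047, 102), Rational(1, 2)) = Mul(Rational(1, 102), Pow(208794, Rational(1, 2))) ≈ 4.4798)
Pow(Add(I, Function('g')(-16, 12)), 2) = Pow(Add(Mul(Rational(1, 102), Pow(208794, Rational(1, 2))), Add(23, -16, 12)), 2) = Pow(Add(Mul(Rational(1, 102), Pow(208794, Rational(1, 2))), 19), 2) = Pow(Add(19, Mul(Rational(1, 102), Pow(208794, Rational(1, 2)))), 2)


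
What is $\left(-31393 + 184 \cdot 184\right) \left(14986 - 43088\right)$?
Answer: $-69215226$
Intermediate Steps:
$\left(-31393 + 184 \cdot 184\right) \left(14986 - 43088\right) = \left(-31393 + 33856\right) \left(-28102\right) = 2463 \left(-28102\right) = -69215226$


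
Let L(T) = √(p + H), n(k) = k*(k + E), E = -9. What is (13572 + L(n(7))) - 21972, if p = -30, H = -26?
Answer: -8400 + 2*I*√14 ≈ -8400.0 + 7.4833*I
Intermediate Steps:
n(k) = k*(-9 + k) (n(k) = k*(k - 9) = k*(-9 + k))
L(T) = 2*I*√14 (L(T) = √(-30 - 26) = √(-56) = 2*I*√14)
(13572 + L(n(7))) - 21972 = (13572 + 2*I*√14) - 21972 = -8400 + 2*I*√14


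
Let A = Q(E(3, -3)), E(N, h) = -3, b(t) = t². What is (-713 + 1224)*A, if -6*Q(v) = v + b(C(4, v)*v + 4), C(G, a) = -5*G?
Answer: -2091523/6 ≈ -3.4859e+5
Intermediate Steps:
Q(v) = -v/6 - (4 - 20*v)²/6 (Q(v) = -(v + ((-5*4)*v + 4)²)/6 = -(v + (-20*v + 4)²)/6 = -(v + (4 - 20*v)²)/6 = -v/6 - (4 - 20*v)²/6)
A = -4093/6 (A = -8/3 - 200/3*(-3)² + (53/2)*(-3) = -8/3 - 200/3*9 - 159/2 = -8/3 - 600 - 159/2 = -4093/6 ≈ -682.17)
(-713 + 1224)*A = (-713 + 1224)*(-4093/6) = 511*(-4093/6) = -2091523/6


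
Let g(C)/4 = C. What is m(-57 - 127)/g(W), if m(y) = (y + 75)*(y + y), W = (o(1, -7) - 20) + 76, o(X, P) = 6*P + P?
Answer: 10028/7 ≈ 1432.6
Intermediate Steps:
o(X, P) = 7*P
W = 7 (W = (7*(-7) - 20) + 76 = (-49 - 20) + 76 = -69 + 76 = 7)
g(C) = 4*C
m(y) = 2*y*(75 + y) (m(y) = (75 + y)*(2*y) = 2*y*(75 + y))
m(-57 - 127)/g(W) = (2*(-57 - 127)*(75 + (-57 - 127)))/((4*7)) = (2*(-184)*(75 - 184))/28 = (2*(-184)*(-109))*(1/28) = 40112*(1/28) = 10028/7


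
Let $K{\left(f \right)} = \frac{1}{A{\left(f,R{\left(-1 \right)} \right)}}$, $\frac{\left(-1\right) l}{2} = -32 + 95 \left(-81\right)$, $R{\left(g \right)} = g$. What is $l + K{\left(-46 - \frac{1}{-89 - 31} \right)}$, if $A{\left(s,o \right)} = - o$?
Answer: $15455$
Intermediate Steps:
$l = 15454$ ($l = - 2 \left(-32 + 95 \left(-81\right)\right) = - 2 \left(-32 - 7695\right) = \left(-2\right) \left(-7727\right) = 15454$)
$K{\left(f \right)} = 1$ ($K{\left(f \right)} = \frac{1}{\left(-1\right) \left(-1\right)} = 1^{-1} = 1$)
$l + K{\left(-46 - \frac{1}{-89 - 31} \right)} = 15454 + 1 = 15455$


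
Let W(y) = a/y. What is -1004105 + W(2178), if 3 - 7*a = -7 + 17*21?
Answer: -15308585177/15246 ≈ -1.0041e+6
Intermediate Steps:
a = -347/7 (a = 3/7 - (-7 + 17*21)/7 = 3/7 - (-7 + 357)/7 = 3/7 - 1/7*350 = 3/7 - 50 = -347/7 ≈ -49.571)
W(y) = -347/(7*y)
-1004105 + W(2178) = -1004105 - 347/7/2178 = -1004105 - 347/7*1/2178 = -1004105 - 347/15246 = -15308585177/15246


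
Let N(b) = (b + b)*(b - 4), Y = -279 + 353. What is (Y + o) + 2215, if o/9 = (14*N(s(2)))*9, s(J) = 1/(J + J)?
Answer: 651/4 ≈ 162.75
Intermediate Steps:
Y = 74
s(J) = 1/(2*J)
N(b) = 2*b*(-4 + b) (N(b) = (2*b)*(-4 + b) = 2*b*(-4 + b))
o = -8505/4 (o = 9*((14*(2*((½)/2)*(-4 + (½)/2)))*9) = 9*((14*(2*((½)*(½))*(-4 + (½)*(½))))*9) = 9*((14*(2*(¼)*(-4 + ¼)))*9) = 9*((14*(2*(¼)*(-15/4)))*9) = 9*((14*(-15/8))*9) = 9*(-105/4*9) = 9*(-945/4) = -8505/4 ≈ -2126.3)
(Y + o) + 2215 = (74 - 8505/4) + 2215 = -8209/4 + 2215 = 651/4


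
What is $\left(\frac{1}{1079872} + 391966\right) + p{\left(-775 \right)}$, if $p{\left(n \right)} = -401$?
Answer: $\frac{422840079681}{1079872} \approx 3.9157 \cdot 10^{5}$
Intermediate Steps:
$\left(\frac{1}{1079872} + 391966\right) + p{\left(-775 \right)} = \left(\frac{1}{1079872} + 391966\right) - 401 = \frac{423273108353}{1079872} - 401 = \frac{422840079681}{1079872}$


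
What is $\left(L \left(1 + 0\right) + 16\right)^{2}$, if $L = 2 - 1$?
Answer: $289$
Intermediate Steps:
$L = 1$ ($L = 2 - 1 = 1$)
$\left(L \left(1 + 0\right) + 16\right)^{2} = \left(1 \left(1 + 0\right) + 16\right)^{2} = \left(1 \cdot 1 + 16\right)^{2} = \left(1 + 16\right)^{2} = 17^{2} = 289$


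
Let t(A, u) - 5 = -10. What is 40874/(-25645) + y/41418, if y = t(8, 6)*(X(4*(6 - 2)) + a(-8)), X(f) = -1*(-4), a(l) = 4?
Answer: -846972566/531082305 ≈ -1.5948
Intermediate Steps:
t(A, u) = -5 (t(A, u) = 5 - 10 = -5)
X(f) = 4
y = -40 (y = -5*(4 + 4) = -5*8 = -40)
40874/(-25645) + y/41418 = 40874/(-25645) - 40/41418 = 40874*(-1/25645) - 40*1/41418 = -40874/25645 - 20/20709 = -846972566/531082305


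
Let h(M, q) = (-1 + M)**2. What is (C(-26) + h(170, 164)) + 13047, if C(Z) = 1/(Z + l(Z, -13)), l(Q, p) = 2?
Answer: 998591/24 ≈ 41608.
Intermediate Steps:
C(Z) = 1/(2 + Z) (C(Z) = 1/(Z + 2) = 1/(2 + Z))
(C(-26) + h(170, 164)) + 13047 = (1/(2 - 26) + (-1 + 170)**2) + 13047 = (1/(-24) + 169**2) + 13047 = (-1/24 + 28561) + 13047 = 685463/24 + 13047 = 998591/24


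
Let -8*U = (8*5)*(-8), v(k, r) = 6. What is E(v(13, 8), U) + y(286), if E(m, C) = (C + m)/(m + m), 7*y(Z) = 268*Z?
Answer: 460049/42 ≈ 10954.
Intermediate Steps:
U = 40 (U = -8*5*(-8)/8 = -5*(-8) = -⅛*(-320) = 40)
y(Z) = 268*Z/7 (y(Z) = (268*Z)/7 = 268*Z/7)
E(m, C) = (C + m)/(2*m) (E(m, C) = (C + m)/((2*m)) = (C + m)*(1/(2*m)) = (C + m)/(2*m))
E(v(13, 8), U) + y(286) = (½)*(40 + 6)/6 + (268/7)*286 = (½)*(⅙)*46 + 76648/7 = 23/6 + 76648/7 = 460049/42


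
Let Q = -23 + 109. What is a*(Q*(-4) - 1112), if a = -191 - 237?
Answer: 623168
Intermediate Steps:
a = -428
Q = 86
a*(Q*(-4) - 1112) = -428*(86*(-4) - 1112) = -428*(-344 - 1112) = -428*(-1456) = 623168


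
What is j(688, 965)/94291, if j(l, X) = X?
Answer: 965/94291 ≈ 0.010234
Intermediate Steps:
j(688, 965)/94291 = 965/94291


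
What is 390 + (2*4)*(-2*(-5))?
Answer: 470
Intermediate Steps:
390 + (2*4)*(-2*(-5)) = 390 + 8*10 = 390 + 80 = 470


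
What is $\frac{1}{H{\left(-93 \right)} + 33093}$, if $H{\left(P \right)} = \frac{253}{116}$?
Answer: $\frac{116}{3839041} \approx 3.0216 \cdot 10^{-5}$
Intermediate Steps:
$H{\left(P \right)} = \frac{253}{116}$ ($H{\left(P \right)} = 253 \cdot \frac{1}{116} = \frac{253}{116}$)
$\frac{1}{H{\left(-93 \right)} + 33093} = \frac{1}{\frac{253}{116} + 33093} = \frac{1}{\frac{3839041}{116}} = \frac{116}{3839041}$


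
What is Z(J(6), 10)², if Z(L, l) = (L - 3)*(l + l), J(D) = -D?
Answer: 32400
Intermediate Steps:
Z(L, l) = 2*l*(-3 + L) (Z(L, l) = (-3 + L)*(2*l) = 2*l*(-3 + L))
Z(J(6), 10)² = (2*10*(-3 - 1*6))² = (2*10*(-3 - 6))² = (2*10*(-9))² = (-180)² = 32400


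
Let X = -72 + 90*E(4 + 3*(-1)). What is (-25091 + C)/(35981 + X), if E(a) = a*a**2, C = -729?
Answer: -25820/35999 ≈ -0.71724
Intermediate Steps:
E(a) = a**3
X = 18 (X = -72 + 90*(4 + 3*(-1))**3 = -72 + 90*(4 - 3)**3 = -72 + 90*1**3 = -72 + 90*1 = -72 + 90 = 18)
(-25091 + C)/(35981 + X) = (-25091 - 729)/(35981 + 18) = -25820/35999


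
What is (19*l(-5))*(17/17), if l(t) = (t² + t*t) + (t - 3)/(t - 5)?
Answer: 4826/5 ≈ 965.20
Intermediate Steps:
l(t) = 2*t² + (-3 + t)/(-5 + t) (l(t) = (t² + t²) + (-3 + t)/(-5 + t) = 2*t² + (-3 + t)/(-5 + t))
(19*l(-5))*(17/17) = (19*((-3 - 5 - 10*(-5)² + 2*(-5)³)/(-5 - 5)))*(17/17) = (19*((-3 - 5 - 10*25 + 2*(-125))/(-10)))*(17*(1/17)) = (19*(-(-3 - 5 - 250 - 250)/10))*1 = (19*(-⅒*(-508)))*1 = (19*(254/5))*1 = (4826/5)*1 = 4826/5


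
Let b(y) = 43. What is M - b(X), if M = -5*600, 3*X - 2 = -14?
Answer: -3043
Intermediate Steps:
X = -4 (X = ⅔ + (⅓)*(-14) = ⅔ - 14/3 = -4)
M = -3000
M - b(X) = -3000 - 1*43 = -3000 - 43 = -3043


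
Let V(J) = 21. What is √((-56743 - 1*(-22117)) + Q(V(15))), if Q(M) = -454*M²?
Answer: 2*I*√58710 ≈ 484.6*I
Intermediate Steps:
√((-56743 - 1*(-22117)) + Q(V(15))) = √((-56743 - 1*(-22117)) - 454*21²) = √((-56743 + 22117) - 454*441) = √(-34626 - 200214) = √(-234840) = 2*I*√58710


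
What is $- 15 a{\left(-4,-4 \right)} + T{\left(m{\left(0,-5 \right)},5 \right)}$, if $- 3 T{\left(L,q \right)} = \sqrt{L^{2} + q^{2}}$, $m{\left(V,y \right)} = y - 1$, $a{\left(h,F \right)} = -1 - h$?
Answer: $-45 - \frac{\sqrt{61}}{3} \approx -47.603$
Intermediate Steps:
$m{\left(V,y \right)} = -1 + y$
$T{\left(L,q \right)} = - \frac{\sqrt{L^{2} + q^{2}}}{3}$
$- 15 a{\left(-4,-4 \right)} + T{\left(m{\left(0,-5 \right)},5 \right)} = - 15 \left(-1 - -4\right) - \frac{\sqrt{\left(-1 - 5\right)^{2} + 5^{2}}}{3} = - 15 \left(-1 + 4\right) - \frac{\sqrt{\left(-6\right)^{2} + 25}}{3} = \left(-15\right) 3 - \frac{\sqrt{36 + 25}}{3} = -45 - \frac{\sqrt{61}}{3}$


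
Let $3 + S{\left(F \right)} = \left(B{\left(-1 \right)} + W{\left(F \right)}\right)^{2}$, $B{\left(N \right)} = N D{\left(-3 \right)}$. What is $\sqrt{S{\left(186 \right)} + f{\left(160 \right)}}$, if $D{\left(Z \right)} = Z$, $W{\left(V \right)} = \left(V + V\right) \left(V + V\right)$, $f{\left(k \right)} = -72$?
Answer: $\sqrt{19150961694} \approx 1.3839 \cdot 10^{5}$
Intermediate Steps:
$W{\left(V \right)} = 4 V^{2}$ ($W{\left(V \right)} = 2 V 2 V = 4 V^{2}$)
$B{\left(N \right)} = - 3 N$ ($B{\left(N \right)} = N \left(-3\right) = - 3 N$)
$S{\left(F \right)} = -3 + \left(3 + 4 F^{2}\right)^{2}$ ($S{\left(F \right)} = -3 + \left(\left(-3\right) \left(-1\right) + 4 F^{2}\right)^{2} = -3 + \left(3 + 4 F^{2}\right)^{2}$)
$\sqrt{S{\left(186 \right)} + f{\left(160 \right)}} = \sqrt{\left(-3 + \left(3 + 4 \cdot 186^{2}\right)^{2}\right) - 72} = \sqrt{\left(-3 + \left(3 + 4 \cdot 34596\right)^{2}\right) - 72} = \sqrt{\left(-3 + \left(3 + 138384\right)^{2}\right) - 72} = \sqrt{\left(-3 + 138387^{2}\right) - 72} = \sqrt{\left(-3 + 19150961769\right) - 72} = \sqrt{19150961766 - 72} = \sqrt{19150961694}$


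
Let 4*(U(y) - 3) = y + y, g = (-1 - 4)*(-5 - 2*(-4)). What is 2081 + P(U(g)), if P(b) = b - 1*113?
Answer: 3927/2 ≈ 1963.5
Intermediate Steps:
g = -15 (g = -5*(-5 + 8) = -5*3 = -15)
U(y) = 3 + y/2 (U(y) = 3 + (y + y)/4 = 3 + (2*y)/4 = 3 + y/2)
P(b) = -113 + b (P(b) = b - 113 = -113 + b)
2081 + P(U(g)) = 2081 + (-113 + (3 + (½)*(-15))) = 2081 + (-113 + (3 - 15/2)) = 2081 + (-113 - 9/2) = 2081 - 235/2 = 3927/2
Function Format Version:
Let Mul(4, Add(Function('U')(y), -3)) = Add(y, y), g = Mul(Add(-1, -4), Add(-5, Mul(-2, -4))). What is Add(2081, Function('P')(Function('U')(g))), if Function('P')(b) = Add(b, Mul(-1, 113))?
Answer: Rational(3927, 2) ≈ 1963.5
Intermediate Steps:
g = -15 (g = Mul(-5, Add(-5, 8)) = Mul(-5, 3) = -15)
Function('U')(y) = Add(3, Mul(Rational(1, 2), y)) (Function('U')(y) = Add(3, Mul(Rational(1, 4), Add(y, y))) = Add(3, Mul(Rational(1, 4), Mul(2, y))) = Add(3, Mul(Rational(1, 2), y)))
Function('P')(b) = Add(-113, b) (Function('P')(b) = Add(b, -113) = Add(-113, b))
Add(2081, Function('P')(Function('U')(g))) = Add(2081, Add(-113, Add(3, Mul(Rational(1, 2), -15)))) = Add(2081, Add(-113, Add(3, Rational(-15, 2)))) = Add(2081, Add(-113, Rational(-9, 2))) = Add(2081, Rational(-235, 2)) = Rational(3927, 2)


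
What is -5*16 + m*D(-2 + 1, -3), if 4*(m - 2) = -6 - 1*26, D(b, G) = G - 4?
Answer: -38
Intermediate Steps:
D(b, G) = -4 + G
m = -6 (m = 2 + (-6 - 1*26)/4 = 2 + (-6 - 26)/4 = 2 + (1/4)*(-32) = 2 - 8 = -6)
-5*16 + m*D(-2 + 1, -3) = -5*16 - 6*(-4 - 3) = -80 - 6*(-7) = -80 + 42 = -38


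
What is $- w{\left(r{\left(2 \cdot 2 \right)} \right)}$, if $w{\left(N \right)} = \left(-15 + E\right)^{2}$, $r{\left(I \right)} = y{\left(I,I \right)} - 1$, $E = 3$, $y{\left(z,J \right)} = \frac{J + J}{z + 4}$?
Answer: $-144$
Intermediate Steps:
$y{\left(z,J \right)} = \frac{2 J}{4 + z}$
$r{\left(I \right)} = -1 + \frac{2 I}{4 + I}$ ($r{\left(I \right)} = \frac{2 I}{4 + I} - 1 = -1 + \frac{2 I}{4 + I}$)
$w{\left(N \right)} = 144$ ($w{\left(N \right)} = \left(-15 + 3\right)^{2} = \left(-12\right)^{2} = 144$)
$- w{\left(r{\left(2 \cdot 2 \right)} \right)} = \left(-1\right) 144 = -144$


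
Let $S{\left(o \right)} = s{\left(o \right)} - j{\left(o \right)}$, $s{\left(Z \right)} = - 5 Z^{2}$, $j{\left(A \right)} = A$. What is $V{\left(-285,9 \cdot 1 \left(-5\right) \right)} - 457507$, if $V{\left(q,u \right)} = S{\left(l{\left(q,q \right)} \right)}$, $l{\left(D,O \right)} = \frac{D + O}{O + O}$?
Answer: $-457513$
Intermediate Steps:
$l{\left(D,O \right)} = \frac{D + O}{2 O}$
$S{\left(o \right)} = - o - 5 o^{2}$ ($S{\left(o \right)} = - 5 o^{2} - o = - o - 5 o^{2}$)
$V{\left(q,u \right)} = -6$ ($V{\left(q,u \right)} = \frac{q + q}{2 q} \left(-1 - 5 \frac{q + q}{2 q}\right) = \frac{2 q}{2 q} \left(-1 - 5 \frac{2 q}{2 q}\right) = 1 \left(-1 - 5\right) = 1 \left(-6\right) = -6$)
$V{\left(-285,9 \cdot 1 \left(-5\right) \right)} - 457507 = -6 - 457507 = -457513$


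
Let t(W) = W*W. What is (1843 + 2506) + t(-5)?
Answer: 4374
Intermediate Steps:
t(W) = W**2
(1843 + 2506) + t(-5) = (1843 + 2506) + (-5)**2 = 4349 + 25 = 4374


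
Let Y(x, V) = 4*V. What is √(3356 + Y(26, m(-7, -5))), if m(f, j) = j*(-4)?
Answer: 2*√859 ≈ 58.617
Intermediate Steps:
m(f, j) = -4*j
√(3356 + Y(26, m(-7, -5))) = √(3356 + 4*(-4*(-5))) = √(3356 + 4*20) = √(3356 + 80) = √3436 = 2*√859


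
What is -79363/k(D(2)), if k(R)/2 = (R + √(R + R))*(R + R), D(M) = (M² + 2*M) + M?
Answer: -79363/320 + 79363*√5/1600 ≈ -137.10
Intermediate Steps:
D(M) = M² + 3*M
k(R) = 4*R*(R + √2*√R) (k(R) = 2*((R + √(R + R))*(R + R)) = 2*((R + √(2*R))*(2*R)) = 2*((R + √2*√R)*(2*R)) = 2*(2*R*(R + √2*√R)) = 4*R*(R + √2*√R))
-79363/k(D(2)) = -79363/(4*(2*(3 + 2))² + 4*√2*(2*(3 + 2))^(3/2)) = -79363/(4*(2*5)² + 4*√2*(2*5)^(3/2)) = -79363/(4*10² + 4*√2*10^(3/2)) = -79363/(4*100 + 4*√2*(10*√10)) = -79363/(400 + 80*√5)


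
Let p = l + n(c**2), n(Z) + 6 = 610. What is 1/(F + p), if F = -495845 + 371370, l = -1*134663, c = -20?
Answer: -1/258534 ≈ -3.8680e-6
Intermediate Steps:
l = -134663
n(Z) = 604 (n(Z) = -6 + 610 = 604)
F = -124475
p = -134059 (p = -134663 + 604 = -134059)
1/(F + p) = 1/(-124475 - 134059) = 1/(-258534) = -1/258534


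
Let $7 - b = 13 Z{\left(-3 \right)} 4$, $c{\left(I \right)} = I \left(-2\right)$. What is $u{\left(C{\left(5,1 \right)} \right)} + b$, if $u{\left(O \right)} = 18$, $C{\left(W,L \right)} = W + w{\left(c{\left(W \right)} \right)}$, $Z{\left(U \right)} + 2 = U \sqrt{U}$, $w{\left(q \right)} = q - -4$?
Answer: $129 + 156 i \sqrt{3} \approx 129.0 + 270.2 i$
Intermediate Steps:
$c{\left(I \right)} = - 2 I$
$w{\left(q \right)} = 4 + q$ ($w{\left(q \right)} = q + 4 = 4 + q$)
$Z{\left(U \right)} = -2 + U^{\frac{3}{2}}$ ($Z{\left(U \right)} = -2 + U \sqrt{U} = -2 + U^{\frac{3}{2}}$)
$C{\left(W,L \right)} = 4 - W$ ($C{\left(W,L \right)} = W - \left(-4 + 2 W\right) = 4 - W$)
$b = 111 + 156 i \sqrt{3}$ ($b = 7 - 13 \left(-2 + \left(-3\right)^{\frac{3}{2}}\right) 4 = 7 - 13 \left(-2 - 3 i \sqrt{3}\right) 4 = 7 - \left(-26 - 39 i \sqrt{3}\right) 4 = 7 - \left(-104 - 156 i \sqrt{3}\right) = 7 + \left(104 + 156 i \sqrt{3}\right) = 111 + 156 i \sqrt{3} \approx 111.0 + 270.2 i$)
$u{\left(C{\left(5,1 \right)} \right)} + b = 18 + \left(111 + 156 i \sqrt{3}\right) = 129 + 156 i \sqrt{3}$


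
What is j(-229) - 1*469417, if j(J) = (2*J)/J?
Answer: -469415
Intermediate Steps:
j(J) = 2
j(-229) - 1*469417 = 2 - 1*469417 = 2 - 469417 = -469415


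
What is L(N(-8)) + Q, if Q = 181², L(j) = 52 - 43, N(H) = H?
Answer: 32770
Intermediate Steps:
L(j) = 9
Q = 32761
L(N(-8)) + Q = 9 + 32761 = 32770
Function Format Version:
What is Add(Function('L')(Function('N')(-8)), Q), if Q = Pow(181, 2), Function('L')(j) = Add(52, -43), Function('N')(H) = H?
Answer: 32770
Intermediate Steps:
Function('L')(j) = 9
Q = 32761
Add(Function('L')(Function('N')(-8)), Q) = Add(9, 32761) = 32770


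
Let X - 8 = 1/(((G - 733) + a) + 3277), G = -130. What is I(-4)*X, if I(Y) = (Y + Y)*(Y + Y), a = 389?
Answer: 1435200/2803 ≈ 512.02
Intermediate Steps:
I(Y) = 4*Y**2 (I(Y) = (2*Y)*(2*Y) = 4*Y**2)
X = 22425/2803 (X = 8 + 1/(((-130 - 733) + 389) + 3277) = 8 + 1/((-863 + 389) + 3277) = 8 + 1/(-474 + 3277) = 8 + 1/2803 = 22425/2803 ≈ 8.0004)
I(-4)*X = (4*(-4)**2)*(22425/2803) = (4*16)*(22425/2803) = 64*(22425/2803) = 1435200/2803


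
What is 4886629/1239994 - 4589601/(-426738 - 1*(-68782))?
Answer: 3720137936359/221931646132 ≈ 16.763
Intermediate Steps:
4886629/1239994 - 4589601/(-426738 - 1*(-68782)) = 4886629*(1/1239994) - 4589601/(-426738 + 68782) = 4886629/1239994 - 4589601/(-357956) = 4886629/1239994 - 4589601*(-1/357956) = 4886629/1239994 + 4589601/357956 = 3720137936359/221931646132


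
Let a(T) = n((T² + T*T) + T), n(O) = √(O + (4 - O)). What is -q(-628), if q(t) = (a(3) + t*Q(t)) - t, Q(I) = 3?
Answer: 1254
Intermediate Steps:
n(O) = 2 (n(O) = √4 = 2)
a(T) = 2
q(t) = 2 + 2*t (q(t) = (2 + t*3) - t = (2 + 3*t) - t = 2 + 2*t)
-q(-628) = -(2 + 2*(-628)) = -(2 - 1256) = -1*(-1254) = 1254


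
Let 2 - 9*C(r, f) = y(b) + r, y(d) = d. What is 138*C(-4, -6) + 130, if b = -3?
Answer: 268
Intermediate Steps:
C(r, f) = 5/9 - r/9 (C(r, f) = 2/9 - (-3 + r)/9 = 2/9 + (⅓ - r/9) = 5/9 - r/9)
138*C(-4, -6) + 130 = 138*(5/9 - ⅑*(-4)) + 130 = 138*(5/9 + 4/9) + 130 = 138*1 + 130 = 138 + 130 = 268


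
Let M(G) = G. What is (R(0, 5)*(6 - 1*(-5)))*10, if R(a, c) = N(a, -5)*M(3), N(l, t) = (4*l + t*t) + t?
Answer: 6600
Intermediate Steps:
N(l, t) = t + t² + 4*l (N(l, t) = (4*l + t²) + t = (t² + 4*l) + t = t + t² + 4*l)
R(a, c) = 60 + 12*a (R(a, c) = (-5 + (-5)² + 4*a)*3 = (-5 + 25 + 4*a)*3 = (20 + 4*a)*3 = 60 + 12*a)
(R(0, 5)*(6 - 1*(-5)))*10 = ((60 + 12*0)*(6 - 1*(-5)))*10 = ((60 + 0)*(6 + 5))*10 = (60*11)*10 = 660*10 = 6600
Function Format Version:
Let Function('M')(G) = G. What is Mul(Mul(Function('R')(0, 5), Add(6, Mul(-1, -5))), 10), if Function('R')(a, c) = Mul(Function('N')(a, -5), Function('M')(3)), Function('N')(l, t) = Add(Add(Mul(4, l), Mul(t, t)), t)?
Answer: 6600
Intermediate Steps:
Function('N')(l, t) = Add(t, Pow(t, 2), Mul(4, l)) (Function('N')(l, t) = Add(Add(Mul(4, l), Pow(t, 2)), t) = Add(Add(Pow(t, 2), Mul(4, l)), t) = Add(t, Pow(t, 2), Mul(4, l)))
Function('R')(a, c) = Add(60, Mul(12, a)) (Function('R')(a, c) = Mul(Add(-5, Pow(-5, 2), Mul(4, a)), 3) = Mul(Add(-5, 25, Mul(4, a)), 3) = Mul(Add(20, Mul(4, a)), 3) = Add(60, Mul(12, a)))
Mul(Mul(Function('R')(0, 5), Add(6, Mul(-1, -5))), 10) = Mul(Mul(Add(60, Mul(12, 0)), Add(6, Mul(-1, -5))), 10) = Mul(Mul(Add(60, 0), Add(6, 5)), 10) = Mul(Mul(60, 11), 10) = Mul(660, 10) = 6600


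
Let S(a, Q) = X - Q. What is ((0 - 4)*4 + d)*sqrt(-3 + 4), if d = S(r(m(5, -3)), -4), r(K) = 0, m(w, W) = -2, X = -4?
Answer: -16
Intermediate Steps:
S(a, Q) = -4 - Q
d = 0 (d = -4 - 1*(-4) = -4 + 4 = 0)
((0 - 4)*4 + d)*sqrt(-3 + 4) = ((0 - 4)*4 + 0)*sqrt(-3 + 4) = (-4*4 + 0)*sqrt(1) = (-16 + 0)*1 = -16*1 = -16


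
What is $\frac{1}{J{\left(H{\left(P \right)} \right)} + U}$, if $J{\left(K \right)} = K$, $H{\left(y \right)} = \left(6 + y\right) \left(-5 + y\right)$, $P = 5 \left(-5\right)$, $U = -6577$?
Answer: $- \frac{1}{6007} \approx -0.00016647$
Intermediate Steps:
$P = -25$
$H{\left(y \right)} = \left(-5 + y\right) \left(6 + y\right)$
$\frac{1}{J{\left(H{\left(P \right)} \right)} + U} = \frac{1}{\left(-30 - 25 + \left(-25\right)^{2}\right) - 6577} = \frac{1}{\left(-30 - 25 + 625\right) - 6577} = \frac{1}{570 - 6577} = \frac{1}{-6007} = - \frac{1}{6007}$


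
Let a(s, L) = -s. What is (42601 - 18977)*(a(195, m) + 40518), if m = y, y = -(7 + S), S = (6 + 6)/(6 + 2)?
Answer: 952590552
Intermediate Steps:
S = 3/2 (S = 12/8 = 12*(1/8) = 3/2 ≈ 1.5000)
y = -17/2 (y = -(7 + 3/2) = -1*17/2 = -17/2 ≈ -8.5000)
m = -17/2 ≈ -8.5000
(42601 - 18977)*(a(195, m) + 40518) = (42601 - 18977)*(-1*195 + 40518) = 23624*(-195 + 40518) = 23624*40323 = 952590552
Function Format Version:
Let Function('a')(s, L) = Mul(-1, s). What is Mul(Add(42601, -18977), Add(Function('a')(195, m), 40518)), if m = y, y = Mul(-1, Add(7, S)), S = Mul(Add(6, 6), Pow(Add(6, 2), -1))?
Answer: 952590552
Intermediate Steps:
S = Rational(3, 2) (S = Mul(12, Pow(8, -1)) = Mul(12, Rational(1, 8)) = Rational(3, 2) ≈ 1.5000)
y = Rational(-17, 2) (y = Mul(-1, Add(7, Rational(3, 2))) = Mul(-1, Rational(17, 2)) = Rational(-17, 2) ≈ -8.5000)
m = Rational(-17, 2) ≈ -8.5000
Mul(Add(42601, -18977), Add(Function('a')(195, m), 40518)) = Mul(Add(42601, -18977), Add(Mul(-1, 195), 40518)) = Mul(23624, Add(-195, 40518)) = Mul(23624, 40323) = 952590552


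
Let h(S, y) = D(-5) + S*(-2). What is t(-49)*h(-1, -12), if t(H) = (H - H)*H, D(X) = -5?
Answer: 0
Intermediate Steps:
h(S, y) = -5 - 2*S (h(S, y) = -5 + S*(-2) = -5 - 2*S)
t(H) = 0 (t(H) = 0*H = 0)
t(-49)*h(-1, -12) = 0*(-5 - 2*(-1)) = 0*(-5 + 2) = 0*(-3) = 0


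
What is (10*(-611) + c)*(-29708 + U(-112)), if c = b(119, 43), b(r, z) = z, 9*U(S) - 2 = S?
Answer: 1622813294/9 ≈ 1.8031e+8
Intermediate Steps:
U(S) = 2/9 + S/9
c = 43
(10*(-611) + c)*(-29708 + U(-112)) = (10*(-611) + 43)*(-29708 + (2/9 + (⅑)*(-112))) = (-6110 + 43)*(-29708 + (2/9 - 112/9)) = -6067*(-29708 - 110/9) = -6067*(-267482/9) = 1622813294/9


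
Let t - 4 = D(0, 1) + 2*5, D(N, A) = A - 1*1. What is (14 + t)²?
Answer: 784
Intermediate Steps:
D(N, A) = -1 + A (D(N, A) = A - 1 = -1 + A)
t = 14 (t = 4 + ((-1 + 1) + 2*5) = 4 + (0 + 10) = 4 + 10 = 14)
(14 + t)² = (14 + 14)² = 28² = 784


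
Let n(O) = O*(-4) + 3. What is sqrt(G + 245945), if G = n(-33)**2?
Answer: sqrt(264170) ≈ 513.97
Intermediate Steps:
n(O) = 3 - 4*O (n(O) = -4*O + 3 = 3 - 4*O)
G = 18225 (G = (3 - 4*(-33))**2 = (3 + 132)**2 = 135**2 = 18225)
sqrt(G + 245945) = sqrt(18225 + 245945) = sqrt(264170)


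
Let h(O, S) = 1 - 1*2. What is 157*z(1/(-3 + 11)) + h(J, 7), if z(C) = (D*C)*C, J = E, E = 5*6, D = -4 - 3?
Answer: -1163/64 ≈ -18.172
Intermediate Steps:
D = -7
E = 30
J = 30
h(O, S) = -1 (h(O, S) = 1 - 2 = -1)
z(C) = -7*C² (z(C) = (-7*C)*C = -7*C²)
157*z(1/(-3 + 11)) + h(J, 7) = 157*(-7/(-3 + 11)²) - 1 = 157*(-7*(1/8)²) - 1 = 157*(-7*(⅛)²) - 1 = 157*(-7*1/64) - 1 = 157*(-7/64) - 1 = -1099/64 - 1 = -1163/64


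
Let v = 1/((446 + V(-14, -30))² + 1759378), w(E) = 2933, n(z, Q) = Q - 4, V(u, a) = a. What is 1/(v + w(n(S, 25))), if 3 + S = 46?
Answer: 1932434/5667828923 ≈ 0.00034095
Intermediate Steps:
S = 43 (S = -3 + 46 = 43)
n(z, Q) = -4 + Q
v = 1/1932434 (v = 1/((446 - 30)² + 1759378) = 1/(416² + 1759378) = 1/(173056 + 1759378) = 1/1932434 ≈ 5.1748e-7)
1/(v + w(n(S, 25))) = 1/(1/1932434 + 2933) = 1/(5667828923/1932434) = 1932434/5667828923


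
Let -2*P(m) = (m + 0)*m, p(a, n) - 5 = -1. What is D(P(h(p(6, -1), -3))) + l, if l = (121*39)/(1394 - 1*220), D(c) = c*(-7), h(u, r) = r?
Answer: 20850/587 ≈ 35.520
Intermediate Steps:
p(a, n) = 4 (p(a, n) = 5 - 1 = 4)
P(m) = -m**2/2 (P(m) = -(m + 0)*m/2 = -m*m/2 = -m**2/2)
D(c) = -7*c
l = 4719/1174 (l = 4719/(1394 - 220) = 4719/1174 ≈ 4.0196)
D(P(h(p(6, -1), -3))) + l = -(-7)*(-3)**2/2 + 4719/1174 = -(-7)*9/2 + 4719/1174 = -7*(-9/2) + 4719/1174 = 63/2 + 4719/1174 = 20850/587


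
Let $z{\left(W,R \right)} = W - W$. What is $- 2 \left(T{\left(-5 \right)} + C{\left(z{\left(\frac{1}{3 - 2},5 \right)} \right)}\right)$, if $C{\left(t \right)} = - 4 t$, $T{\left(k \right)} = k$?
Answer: $10$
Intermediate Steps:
$z{\left(W,R \right)} = 0$
$- 2 \left(T{\left(-5 \right)} + C{\left(z{\left(\frac{1}{3 - 2},5 \right)} \right)}\right) = - 2 \left(-5 - 0\right) = - 2 \left(-5 + 0\right) = \left(-2\right) \left(-5\right) = 10$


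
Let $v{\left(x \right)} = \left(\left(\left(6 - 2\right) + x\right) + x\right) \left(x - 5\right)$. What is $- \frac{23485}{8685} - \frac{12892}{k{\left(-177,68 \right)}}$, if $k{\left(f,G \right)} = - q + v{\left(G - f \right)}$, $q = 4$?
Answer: $- \frac{144812734}{51482943} \approx -2.8128$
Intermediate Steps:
$v{\left(x \right)} = \left(-5 + x\right) \left(4 + 2 x\right)$ ($v{\left(x \right)} = \left(\left(4 + x\right) + x\right) \left(-5 + x\right) = \left(4 + 2 x\right) \left(-5 + x\right) = \left(-5 + x\right) \left(4 + 2 x\right)$)
$k{\left(f,G \right)} = -24 - 6 G + 2 \left(G - f\right)^{2} + 6 f$ ($k{\left(f,G \right)} = \left(-1\right) 4 - \left(20 - 2 \left(G - f\right)^{2} + 6 \left(G - f\right)\right) = -4 - \left(20 - 6 f - 2 \left(G - f\right)^{2} + 6 G\right) = -24 - 6 G + 2 \left(G - f\right)^{2} + 6 f$)
$- \frac{23485}{8685} - \frac{12892}{k{\left(-177,68 \right)}} = - \frac{23485}{8685} - \frac{12892}{-24 - 408 + 2 \left(68 - -177\right)^{2} + 6 \left(-177\right)} = \left(-23485\right) \frac{1}{8685} - \frac{12892}{-24 - 408 + 2 \left(68 + 177\right)^{2} - 1062} = - \frac{4697}{1737} - \frac{12892}{-24 - 408 + 2 \cdot 245^{2} - 1062} = - \frac{4697}{1737} - \frac{12892}{-24 - 408 + 2 \cdot 60025 - 1062} = - \frac{4697}{1737} - \frac{12892}{-24 - 408 + 120050 - 1062} = - \frac{4697}{1737} - \frac{12892}{118556} = - \frac{4697}{1737} - \frac{3223}{29639} = - \frac{144812734}{51482943}$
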